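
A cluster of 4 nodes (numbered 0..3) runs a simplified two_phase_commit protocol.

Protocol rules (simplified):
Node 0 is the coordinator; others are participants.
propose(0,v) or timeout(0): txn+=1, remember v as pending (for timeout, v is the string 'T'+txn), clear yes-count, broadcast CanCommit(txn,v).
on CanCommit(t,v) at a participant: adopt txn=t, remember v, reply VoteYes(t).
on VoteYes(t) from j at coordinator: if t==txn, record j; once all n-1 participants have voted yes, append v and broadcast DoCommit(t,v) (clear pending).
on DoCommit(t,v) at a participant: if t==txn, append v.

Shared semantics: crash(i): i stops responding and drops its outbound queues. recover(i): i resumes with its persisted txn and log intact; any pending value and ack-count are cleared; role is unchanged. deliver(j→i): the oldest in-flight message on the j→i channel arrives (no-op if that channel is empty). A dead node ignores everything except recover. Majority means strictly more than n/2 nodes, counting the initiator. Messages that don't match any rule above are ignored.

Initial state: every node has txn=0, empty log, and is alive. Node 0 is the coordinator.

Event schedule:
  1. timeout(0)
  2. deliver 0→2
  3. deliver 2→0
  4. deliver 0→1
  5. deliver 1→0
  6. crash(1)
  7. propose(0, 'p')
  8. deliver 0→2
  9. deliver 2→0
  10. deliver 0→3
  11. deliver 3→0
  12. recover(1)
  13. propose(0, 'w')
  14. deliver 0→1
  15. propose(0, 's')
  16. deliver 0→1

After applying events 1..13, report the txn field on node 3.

1

step 1 timeout(0): 0={coor,t=1,log=-}
step 2 deliver 0→2: 2={part,t=1,log=-}
step 3 deliver 2→0: —
step 4 deliver 0→1: 1={part,t=1,log=-}
step 5 deliver 1→0: —
step 6 crash(1): 1={✗part,t=1,log=-}
step 7 propose(0,'p'): 0={coor,t=2,log=-}
step 8 deliver 0→2: 2={part,t=2,log=-}
step 9 deliver 2→0: —
step 10 deliver 0→3: 3={part,t=1,log=-}
step 11 deliver 3→0: —
step 12 recover(1): 1={part,t=1,log=-}
step 13 propose(0,'w'): 0={coor,t=3,log=-}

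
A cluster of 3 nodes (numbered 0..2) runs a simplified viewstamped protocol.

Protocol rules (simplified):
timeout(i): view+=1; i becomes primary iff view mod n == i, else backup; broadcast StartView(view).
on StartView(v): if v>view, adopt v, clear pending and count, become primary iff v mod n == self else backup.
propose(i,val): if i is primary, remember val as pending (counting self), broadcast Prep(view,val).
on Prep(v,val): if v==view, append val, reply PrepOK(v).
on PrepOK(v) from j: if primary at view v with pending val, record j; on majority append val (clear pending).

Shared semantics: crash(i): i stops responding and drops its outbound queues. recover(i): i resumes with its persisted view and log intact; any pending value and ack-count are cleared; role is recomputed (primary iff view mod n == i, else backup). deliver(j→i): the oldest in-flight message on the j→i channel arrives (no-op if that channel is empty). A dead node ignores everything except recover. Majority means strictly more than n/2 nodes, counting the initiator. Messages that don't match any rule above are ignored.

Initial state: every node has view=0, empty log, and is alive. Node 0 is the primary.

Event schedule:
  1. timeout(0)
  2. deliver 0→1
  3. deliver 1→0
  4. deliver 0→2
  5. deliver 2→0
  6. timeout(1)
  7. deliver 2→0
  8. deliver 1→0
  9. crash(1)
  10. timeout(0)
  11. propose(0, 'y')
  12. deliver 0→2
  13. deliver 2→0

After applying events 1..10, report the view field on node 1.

e1 timeout(0): 0[back,v=1,-]
e2 deliver 0→1: 1[prim,v=1,-]
e3 deliver 1→0: ·
e4 deliver 0→2: 2[back,v=1,-]
e5 deliver 2→0: ·
e6 timeout(1): 1[back,v=2,-]
e7 deliver 2→0: ·
e8 deliver 1→0: 0[back,v=2,-]
e9 crash(1): 1[✗back,v=2,-]
e10 timeout(0): 0[prim,v=3,-]

2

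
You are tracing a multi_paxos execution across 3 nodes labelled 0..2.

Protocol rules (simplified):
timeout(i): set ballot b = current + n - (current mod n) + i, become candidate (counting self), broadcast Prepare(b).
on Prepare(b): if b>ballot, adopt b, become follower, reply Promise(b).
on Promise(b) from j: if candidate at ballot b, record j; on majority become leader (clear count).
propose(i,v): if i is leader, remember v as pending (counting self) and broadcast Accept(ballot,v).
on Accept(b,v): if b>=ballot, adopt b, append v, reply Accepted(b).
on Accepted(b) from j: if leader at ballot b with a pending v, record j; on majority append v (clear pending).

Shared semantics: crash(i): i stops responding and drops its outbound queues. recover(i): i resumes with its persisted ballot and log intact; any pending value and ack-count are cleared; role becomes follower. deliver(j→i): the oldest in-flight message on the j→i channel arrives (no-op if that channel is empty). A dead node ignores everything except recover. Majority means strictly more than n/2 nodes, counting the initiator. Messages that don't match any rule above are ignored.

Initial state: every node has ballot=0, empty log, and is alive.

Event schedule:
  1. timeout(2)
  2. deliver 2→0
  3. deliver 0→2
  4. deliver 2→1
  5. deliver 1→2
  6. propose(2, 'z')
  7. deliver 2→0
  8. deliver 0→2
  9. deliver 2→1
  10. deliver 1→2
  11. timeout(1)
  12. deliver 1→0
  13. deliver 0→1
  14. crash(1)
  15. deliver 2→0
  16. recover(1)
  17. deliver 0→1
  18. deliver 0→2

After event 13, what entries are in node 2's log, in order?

1. timeout(2):  <2:cand b5 ->
2. deliver 2→0:  <0:foll b5 ->
3. deliver 0→2:  <2:lead b5 ->
4. deliver 2→1:  <1:foll b5 ->
5. deliver 1→2:  nop
6. propose(2,'z'):  nop
7. deliver 2→0:  <0:foll b5 z>
8. deliver 0→2:  <2:lead b5 z>
9. deliver 2→1:  <1:foll b5 z>
10. deliver 1→2:  nop
11. timeout(1):  <1:cand b7 z>
12. deliver 1→0:  <0:foll b7 z>
13. deliver 0→1:  <1:lead b7 z>

z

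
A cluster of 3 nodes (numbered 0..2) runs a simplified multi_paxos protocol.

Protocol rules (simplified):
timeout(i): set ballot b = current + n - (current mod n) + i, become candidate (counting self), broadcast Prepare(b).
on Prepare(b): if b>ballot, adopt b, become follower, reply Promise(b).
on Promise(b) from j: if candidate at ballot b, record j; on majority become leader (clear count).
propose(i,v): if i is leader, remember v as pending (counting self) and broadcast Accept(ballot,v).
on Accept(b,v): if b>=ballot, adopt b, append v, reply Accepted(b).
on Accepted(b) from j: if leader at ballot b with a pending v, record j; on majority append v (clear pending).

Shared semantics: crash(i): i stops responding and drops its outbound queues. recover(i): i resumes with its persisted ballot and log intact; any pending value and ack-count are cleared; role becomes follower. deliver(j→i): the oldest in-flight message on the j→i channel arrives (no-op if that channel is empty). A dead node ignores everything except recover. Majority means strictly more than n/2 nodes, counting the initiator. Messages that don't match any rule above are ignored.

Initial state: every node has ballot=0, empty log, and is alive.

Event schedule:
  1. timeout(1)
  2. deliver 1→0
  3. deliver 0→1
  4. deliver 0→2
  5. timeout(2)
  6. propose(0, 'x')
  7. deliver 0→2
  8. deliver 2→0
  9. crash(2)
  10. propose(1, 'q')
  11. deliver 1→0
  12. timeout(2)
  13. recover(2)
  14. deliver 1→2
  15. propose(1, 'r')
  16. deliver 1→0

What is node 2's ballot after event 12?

5

[1] timeout(1) → N1(cand b4 [-])
[2] deliver 1→0 → N0(foll b4 [-])
[3] deliver 0→1 → N1(lead b4 [-])
[4] deliver 0→2 → ∅
[5] timeout(2) → N2(cand b5 [-])
[6] propose(0,'x') → ∅
[7] deliver 0→2 → ∅
[8] deliver 2→0 → N0(foll b5 [-])
[9] crash(2) → N2(✗cand b5 [-])
[10] propose(1,'q') → ∅
[11] deliver 1→0 → ∅
[12] timeout(2) → ∅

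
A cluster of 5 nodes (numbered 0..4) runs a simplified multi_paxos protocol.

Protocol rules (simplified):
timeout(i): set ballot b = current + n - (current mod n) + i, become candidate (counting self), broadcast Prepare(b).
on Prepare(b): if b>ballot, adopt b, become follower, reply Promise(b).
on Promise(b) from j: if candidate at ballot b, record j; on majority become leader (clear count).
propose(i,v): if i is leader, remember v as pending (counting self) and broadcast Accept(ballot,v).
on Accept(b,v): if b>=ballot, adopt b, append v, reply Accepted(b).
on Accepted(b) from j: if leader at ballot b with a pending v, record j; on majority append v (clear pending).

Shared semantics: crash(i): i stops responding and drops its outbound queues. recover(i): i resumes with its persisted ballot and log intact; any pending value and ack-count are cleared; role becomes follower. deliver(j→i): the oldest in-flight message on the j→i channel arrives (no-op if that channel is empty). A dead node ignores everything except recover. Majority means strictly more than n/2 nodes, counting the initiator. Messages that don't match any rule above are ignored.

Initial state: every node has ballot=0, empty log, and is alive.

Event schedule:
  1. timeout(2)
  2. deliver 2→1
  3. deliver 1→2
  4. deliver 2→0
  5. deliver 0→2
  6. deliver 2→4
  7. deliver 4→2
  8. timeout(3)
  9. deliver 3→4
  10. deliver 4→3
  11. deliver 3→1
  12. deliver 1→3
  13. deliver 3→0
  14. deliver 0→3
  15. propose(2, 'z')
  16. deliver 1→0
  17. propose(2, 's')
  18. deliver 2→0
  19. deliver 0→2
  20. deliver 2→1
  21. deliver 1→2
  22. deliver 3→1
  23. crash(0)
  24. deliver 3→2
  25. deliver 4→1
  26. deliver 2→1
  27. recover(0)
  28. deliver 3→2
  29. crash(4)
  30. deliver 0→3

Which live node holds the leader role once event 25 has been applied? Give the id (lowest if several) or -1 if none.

[1] timeout(2) → N2(cand b7 [-])
[2] deliver 2→1 → N1(foll b7 [-])
[3] deliver 1→2 → ∅
[4] deliver 2→0 → N0(foll b7 [-])
[5] deliver 0→2 → N2(lead b7 [-])
[6] deliver 2→4 → N4(foll b7 [-])
[7] deliver 4→2 → ∅
[8] timeout(3) → N3(cand b8 [-])
[9] deliver 3→4 → N4(foll b8 [-])
[10] deliver 4→3 → ∅
[11] deliver 3→1 → N1(foll b8 [-])
[12] deliver 1→3 → N3(lead b8 [-])
[13] deliver 3→0 → N0(foll b8 [-])
[14] deliver 0→3 → ∅
[15] propose(2,'z') → ∅
[16] deliver 1→0 → ∅
[17] propose(2,'s') → ∅
[18] deliver 2→0 → ∅
[19] deliver 0→2 → ∅
[20] deliver 2→1 → ∅
[21] deliver 1→2 → ∅
[22] deliver 3→1 → ∅
[23] crash(0) → N0(✗foll b8 [-])
[24] deliver 3→2 → N2(foll b8 [-])
[25] deliver 4→1 → ∅

3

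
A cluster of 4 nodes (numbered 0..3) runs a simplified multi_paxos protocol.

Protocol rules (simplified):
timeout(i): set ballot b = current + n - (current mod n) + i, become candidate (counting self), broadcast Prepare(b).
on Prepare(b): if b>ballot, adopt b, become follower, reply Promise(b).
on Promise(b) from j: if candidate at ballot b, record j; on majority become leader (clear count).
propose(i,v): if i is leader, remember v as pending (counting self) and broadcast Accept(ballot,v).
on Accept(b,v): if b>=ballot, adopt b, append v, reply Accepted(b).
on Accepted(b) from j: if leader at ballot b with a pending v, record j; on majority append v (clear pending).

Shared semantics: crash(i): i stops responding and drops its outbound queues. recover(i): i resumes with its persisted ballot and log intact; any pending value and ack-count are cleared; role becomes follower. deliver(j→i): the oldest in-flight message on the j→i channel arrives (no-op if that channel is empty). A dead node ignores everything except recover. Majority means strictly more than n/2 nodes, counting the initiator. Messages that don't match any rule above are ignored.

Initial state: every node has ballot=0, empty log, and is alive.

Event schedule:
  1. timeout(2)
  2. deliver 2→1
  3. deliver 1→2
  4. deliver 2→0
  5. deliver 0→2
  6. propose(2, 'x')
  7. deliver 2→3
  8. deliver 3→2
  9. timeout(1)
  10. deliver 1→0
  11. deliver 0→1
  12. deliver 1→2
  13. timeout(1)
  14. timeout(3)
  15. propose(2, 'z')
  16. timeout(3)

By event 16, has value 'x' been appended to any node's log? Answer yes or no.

1. timeout(2):  <2:cand b6 ->
2. deliver 2→1:  <1:foll b6 ->
3. deliver 1→2:  nop
4. deliver 2→0:  <0:foll b6 ->
5. deliver 0→2:  <2:lead b6 ->
6. propose(2,'x'):  nop
7. deliver 2→3:  <3:foll b6 ->
8. deliver 3→2:  nop
9. timeout(1):  <1:cand b9 ->
10. deliver 1→0:  <0:foll b9 ->
11. deliver 0→1:  nop
12. deliver 1→2:  <2:foll b9 ->
13. timeout(1):  <1:cand b13 ->
14. timeout(3):  <3:cand b11 ->
15. propose(2,'z'):  nop
16. timeout(3):  <3:cand b15 ->

no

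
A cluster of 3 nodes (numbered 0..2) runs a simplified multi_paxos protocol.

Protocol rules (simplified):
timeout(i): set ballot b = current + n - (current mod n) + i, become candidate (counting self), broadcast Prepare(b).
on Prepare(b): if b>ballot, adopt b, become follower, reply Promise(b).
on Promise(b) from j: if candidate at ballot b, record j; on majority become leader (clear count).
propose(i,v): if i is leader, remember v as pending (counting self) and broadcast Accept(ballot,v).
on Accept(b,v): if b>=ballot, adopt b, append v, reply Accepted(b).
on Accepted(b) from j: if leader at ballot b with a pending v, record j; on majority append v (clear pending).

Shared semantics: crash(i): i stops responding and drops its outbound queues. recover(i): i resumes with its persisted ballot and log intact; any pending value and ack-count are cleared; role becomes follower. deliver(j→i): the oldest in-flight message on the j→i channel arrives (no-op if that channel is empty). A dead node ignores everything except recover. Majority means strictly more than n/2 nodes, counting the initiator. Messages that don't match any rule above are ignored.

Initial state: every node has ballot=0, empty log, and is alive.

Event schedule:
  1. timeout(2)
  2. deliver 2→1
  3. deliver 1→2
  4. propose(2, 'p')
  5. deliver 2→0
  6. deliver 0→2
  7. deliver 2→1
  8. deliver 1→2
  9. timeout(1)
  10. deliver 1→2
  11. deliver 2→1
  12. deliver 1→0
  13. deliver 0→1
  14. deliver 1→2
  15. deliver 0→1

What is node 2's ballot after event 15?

[1] timeout(2) → N2(cand b5 [-])
[2] deliver 2→1 → N1(foll b5 [-])
[3] deliver 1→2 → N2(lead b5 [-])
[4] propose(2,'p') → ∅
[5] deliver 2→0 → N0(foll b5 [-])
[6] deliver 0→2 → ∅
[7] deliver 2→1 → N1(foll b5 [p])
[8] deliver 1→2 → N2(lead b5 [p])
[9] timeout(1) → N1(cand b7 [p])
[10] deliver 1→2 → N2(foll b7 [p])
[11] deliver 2→1 → N1(lead b7 [p])
[12] deliver 1→0 → N0(foll b7 [-])
[13] deliver 0→1 → ∅
[14] deliver 1→2 → ∅
[15] deliver 0→1 → ∅

7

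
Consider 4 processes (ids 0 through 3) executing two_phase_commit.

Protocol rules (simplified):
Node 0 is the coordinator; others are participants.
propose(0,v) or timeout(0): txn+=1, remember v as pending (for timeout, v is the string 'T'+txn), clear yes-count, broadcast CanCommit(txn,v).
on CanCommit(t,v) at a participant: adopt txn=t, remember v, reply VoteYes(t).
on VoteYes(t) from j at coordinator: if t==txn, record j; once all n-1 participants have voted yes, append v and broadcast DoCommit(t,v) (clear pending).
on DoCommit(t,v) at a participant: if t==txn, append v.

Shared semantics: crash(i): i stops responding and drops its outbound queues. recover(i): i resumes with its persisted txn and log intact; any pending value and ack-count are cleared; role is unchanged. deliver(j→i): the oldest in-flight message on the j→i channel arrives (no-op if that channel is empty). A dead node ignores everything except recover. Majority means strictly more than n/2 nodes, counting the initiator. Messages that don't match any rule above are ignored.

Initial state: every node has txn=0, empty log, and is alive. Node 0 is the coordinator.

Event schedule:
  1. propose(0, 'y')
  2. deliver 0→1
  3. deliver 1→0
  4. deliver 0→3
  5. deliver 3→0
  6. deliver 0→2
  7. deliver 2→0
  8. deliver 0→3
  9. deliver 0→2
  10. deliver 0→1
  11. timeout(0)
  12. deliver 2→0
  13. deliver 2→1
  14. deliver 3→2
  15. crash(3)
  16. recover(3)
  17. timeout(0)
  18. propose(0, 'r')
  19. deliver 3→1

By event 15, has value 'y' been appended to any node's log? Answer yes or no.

yes

e1 propose(0,'y'): 0[coor,t=1,-]
e2 deliver 0→1: 1[part,t=1,-]
e3 deliver 1→0: ·
e4 deliver 0→3: 3[part,t=1,-]
e5 deliver 3→0: ·
e6 deliver 0→2: 2[part,t=1,-]
e7 deliver 2→0: 0[coor,t=1,y]
e8 deliver 0→3: 3[part,t=1,y]
e9 deliver 0→2: 2[part,t=1,y]
e10 deliver 0→1: 1[part,t=1,y]
e11 timeout(0): 0[coor,t=2,y]
e12 deliver 2→0: ·
e13 deliver 2→1: ·
e14 deliver 3→2: ·
e15 crash(3): 3[✗part,t=1,y]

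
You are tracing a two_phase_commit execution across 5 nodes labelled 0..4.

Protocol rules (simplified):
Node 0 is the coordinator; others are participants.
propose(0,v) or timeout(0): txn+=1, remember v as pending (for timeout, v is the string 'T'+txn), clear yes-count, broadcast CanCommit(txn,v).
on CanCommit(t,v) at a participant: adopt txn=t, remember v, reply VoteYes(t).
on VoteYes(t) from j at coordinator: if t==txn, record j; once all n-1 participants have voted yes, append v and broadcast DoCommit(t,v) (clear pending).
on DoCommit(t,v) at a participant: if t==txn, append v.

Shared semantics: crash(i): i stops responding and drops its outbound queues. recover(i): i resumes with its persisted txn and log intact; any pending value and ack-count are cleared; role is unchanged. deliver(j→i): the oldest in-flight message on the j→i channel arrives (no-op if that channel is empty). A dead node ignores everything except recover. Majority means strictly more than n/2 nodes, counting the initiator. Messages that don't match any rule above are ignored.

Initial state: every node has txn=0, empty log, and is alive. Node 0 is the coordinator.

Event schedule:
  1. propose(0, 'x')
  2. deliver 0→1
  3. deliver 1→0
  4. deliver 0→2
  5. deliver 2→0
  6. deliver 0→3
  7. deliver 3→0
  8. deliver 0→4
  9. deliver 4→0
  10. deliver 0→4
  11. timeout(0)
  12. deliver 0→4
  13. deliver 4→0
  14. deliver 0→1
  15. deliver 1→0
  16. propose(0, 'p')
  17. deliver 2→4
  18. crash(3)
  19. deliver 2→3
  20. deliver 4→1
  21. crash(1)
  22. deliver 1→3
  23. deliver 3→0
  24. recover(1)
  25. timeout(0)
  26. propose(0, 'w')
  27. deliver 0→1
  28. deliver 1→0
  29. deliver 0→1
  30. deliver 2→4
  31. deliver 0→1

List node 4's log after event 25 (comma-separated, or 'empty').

step 1 propose(0,'x'): 0={coor,t=1,log=-}
step 2 deliver 0→1: 1={part,t=1,log=-}
step 3 deliver 1→0: —
step 4 deliver 0→2: 2={part,t=1,log=-}
step 5 deliver 2→0: —
step 6 deliver 0→3: 3={part,t=1,log=-}
step 7 deliver 3→0: —
step 8 deliver 0→4: 4={part,t=1,log=-}
step 9 deliver 4→0: 0={coor,t=1,log=x}
step 10 deliver 0→4: 4={part,t=1,log=x}
step 11 timeout(0): 0={coor,t=2,log=x}
step 12 deliver 0→4: 4={part,t=2,log=x}
step 13 deliver 4→0: —
step 14 deliver 0→1: 1={part,t=1,log=x}
step 15 deliver 1→0: —
step 16 propose(0,'p'): 0={coor,t=3,log=x}
step 17 deliver 2→4: —
step 18 crash(3): 3={✗part,t=1,log=-}
step 19 deliver 2→3: —
step 20 deliver 4→1: —
step 21 crash(1): 1={✗part,t=1,log=x}
step 22 deliver 1→3: —
step 23 deliver 3→0: —
step 24 recover(1): 1={part,t=1,log=x}
step 25 timeout(0): 0={coor,t=4,log=x}

x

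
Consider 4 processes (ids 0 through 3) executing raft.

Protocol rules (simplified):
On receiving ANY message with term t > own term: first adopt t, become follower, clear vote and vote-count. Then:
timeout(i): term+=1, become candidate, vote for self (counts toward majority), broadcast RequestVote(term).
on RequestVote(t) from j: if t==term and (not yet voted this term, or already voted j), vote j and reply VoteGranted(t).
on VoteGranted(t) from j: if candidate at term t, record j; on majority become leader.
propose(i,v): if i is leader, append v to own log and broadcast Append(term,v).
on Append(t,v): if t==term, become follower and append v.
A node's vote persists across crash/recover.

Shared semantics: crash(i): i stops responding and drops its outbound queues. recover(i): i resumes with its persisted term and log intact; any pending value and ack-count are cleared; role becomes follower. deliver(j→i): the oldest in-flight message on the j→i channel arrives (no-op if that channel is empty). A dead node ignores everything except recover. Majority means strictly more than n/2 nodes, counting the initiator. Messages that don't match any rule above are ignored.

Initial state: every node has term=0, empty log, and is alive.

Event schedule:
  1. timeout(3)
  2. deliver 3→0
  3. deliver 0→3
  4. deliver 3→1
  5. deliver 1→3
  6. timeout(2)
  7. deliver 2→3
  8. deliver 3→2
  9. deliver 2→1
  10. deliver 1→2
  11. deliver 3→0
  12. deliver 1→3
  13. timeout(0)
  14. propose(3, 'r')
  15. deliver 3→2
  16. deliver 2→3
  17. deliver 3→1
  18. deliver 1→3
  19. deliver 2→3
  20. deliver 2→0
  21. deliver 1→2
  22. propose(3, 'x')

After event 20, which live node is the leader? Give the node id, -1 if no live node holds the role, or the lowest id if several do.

after 1 — timeout(3): n3:cand/t1/[-]
after 2 — deliver 3→0: n0:foll/t1/[-]
after 3 — deliver 0→3: ·
after 4 — deliver 3→1: n1:foll/t1/[-]
after 5 — deliver 1→3: n3:lead/t1/[-]
after 6 — timeout(2): n2:cand/t1/[-]
after 7 — deliver 2→3: ·
after 8 — deliver 3→2: ·
after 9 — deliver 2→1: ·
after 10 — deliver 1→2: ·
after 11 — deliver 3→0: ·
after 12 — deliver 1→3: ·
after 13 — timeout(0): n0:cand/t2/[-]
after 14 — propose(3,'r'): n3:lead/t1/[r]
after 15 — deliver 3→2: n2:foll/t1/[r]
after 16 — deliver 2→3: ·
after 17 — deliver 3→1: n1:foll/t1/[r]
after 18 — deliver 1→3: ·
after 19 — deliver 2→3: ·
after 20 — deliver 2→0: ·

3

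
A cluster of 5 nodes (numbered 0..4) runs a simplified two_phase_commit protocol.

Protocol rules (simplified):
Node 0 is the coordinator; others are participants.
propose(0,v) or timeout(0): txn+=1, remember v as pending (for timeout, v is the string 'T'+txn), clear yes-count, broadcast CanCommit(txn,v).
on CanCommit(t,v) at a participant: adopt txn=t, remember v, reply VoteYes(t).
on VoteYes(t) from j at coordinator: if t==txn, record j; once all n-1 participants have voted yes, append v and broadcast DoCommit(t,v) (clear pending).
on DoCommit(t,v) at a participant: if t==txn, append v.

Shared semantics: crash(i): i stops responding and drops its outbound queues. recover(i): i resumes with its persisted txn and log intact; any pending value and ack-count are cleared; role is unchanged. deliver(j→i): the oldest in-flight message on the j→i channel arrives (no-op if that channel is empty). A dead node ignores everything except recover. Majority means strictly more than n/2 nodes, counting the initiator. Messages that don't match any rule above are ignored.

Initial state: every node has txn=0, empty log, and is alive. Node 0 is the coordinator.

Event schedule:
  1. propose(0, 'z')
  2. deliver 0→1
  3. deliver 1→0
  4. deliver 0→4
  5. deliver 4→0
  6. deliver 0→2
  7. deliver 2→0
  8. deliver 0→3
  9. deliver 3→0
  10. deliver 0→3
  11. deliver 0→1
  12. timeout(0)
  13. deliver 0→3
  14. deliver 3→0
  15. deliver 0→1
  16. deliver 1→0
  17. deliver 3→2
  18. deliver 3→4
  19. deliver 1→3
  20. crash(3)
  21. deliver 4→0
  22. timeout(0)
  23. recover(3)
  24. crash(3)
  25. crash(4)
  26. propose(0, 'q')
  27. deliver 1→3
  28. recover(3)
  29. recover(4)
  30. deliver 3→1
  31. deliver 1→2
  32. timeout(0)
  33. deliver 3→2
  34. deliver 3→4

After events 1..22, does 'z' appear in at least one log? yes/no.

1. propose(0,'z'):  <0:coor t1 ->
2. deliver 0→1:  <1:part t1 ->
3. deliver 1→0:  nop
4. deliver 0→4:  <4:part t1 ->
5. deliver 4→0:  nop
6. deliver 0→2:  <2:part t1 ->
7. deliver 2→0:  nop
8. deliver 0→3:  <3:part t1 ->
9. deliver 3→0:  <0:coor t1 z>
10. deliver 0→3:  <3:part t1 z>
11. deliver 0→1:  <1:part t1 z>
12. timeout(0):  <0:coor t2 z>
13. deliver 0→3:  <3:part t2 z>
14. deliver 3→0:  nop
15. deliver 0→1:  <1:part t2 z>
16. deliver 1→0:  nop
17. deliver 3→2:  nop
18. deliver 3→4:  nop
19. deliver 1→3:  nop
20. crash(3):  <3:✗part t2 z>
21. deliver 4→0:  nop
22. timeout(0):  <0:coor t3 z>

yes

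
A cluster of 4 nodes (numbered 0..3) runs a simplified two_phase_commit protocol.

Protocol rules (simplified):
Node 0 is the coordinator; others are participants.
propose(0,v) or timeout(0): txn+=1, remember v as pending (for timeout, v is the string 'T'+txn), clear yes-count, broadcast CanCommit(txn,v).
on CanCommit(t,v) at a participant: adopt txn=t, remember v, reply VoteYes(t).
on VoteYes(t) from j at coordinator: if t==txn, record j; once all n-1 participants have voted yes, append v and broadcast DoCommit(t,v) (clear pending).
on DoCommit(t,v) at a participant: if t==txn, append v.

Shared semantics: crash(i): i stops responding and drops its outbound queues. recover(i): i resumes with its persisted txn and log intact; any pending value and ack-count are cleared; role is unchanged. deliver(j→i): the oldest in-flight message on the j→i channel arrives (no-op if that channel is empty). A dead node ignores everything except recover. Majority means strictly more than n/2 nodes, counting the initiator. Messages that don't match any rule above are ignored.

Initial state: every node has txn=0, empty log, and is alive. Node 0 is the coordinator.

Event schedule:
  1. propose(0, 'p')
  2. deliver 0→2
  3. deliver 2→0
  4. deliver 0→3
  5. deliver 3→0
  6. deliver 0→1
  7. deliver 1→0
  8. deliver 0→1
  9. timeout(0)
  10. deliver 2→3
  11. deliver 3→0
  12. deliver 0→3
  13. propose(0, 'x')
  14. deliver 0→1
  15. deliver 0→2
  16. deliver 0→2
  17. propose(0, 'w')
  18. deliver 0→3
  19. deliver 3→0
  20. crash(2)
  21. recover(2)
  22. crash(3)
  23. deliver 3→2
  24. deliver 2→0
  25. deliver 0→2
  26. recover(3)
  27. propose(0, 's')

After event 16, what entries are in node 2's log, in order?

e1 propose(0,'p'): 0[coor,t=1,-]
e2 deliver 0→2: 2[part,t=1,-]
e3 deliver 2→0: ·
e4 deliver 0→3: 3[part,t=1,-]
e5 deliver 3→0: ·
e6 deliver 0→1: 1[part,t=1,-]
e7 deliver 1→0: 0[coor,t=1,p]
e8 deliver 0→1: 1[part,t=1,p]
e9 timeout(0): 0[coor,t=2,p]
e10 deliver 2→3: ·
e11 deliver 3→0: ·
e12 deliver 0→3: 3[part,t=1,p]
e13 propose(0,'x'): 0[coor,t=3,p]
e14 deliver 0→1: 1[part,t=2,p]
e15 deliver 0→2: 2[part,t=1,p]
e16 deliver 0→2: 2[part,t=2,p]

p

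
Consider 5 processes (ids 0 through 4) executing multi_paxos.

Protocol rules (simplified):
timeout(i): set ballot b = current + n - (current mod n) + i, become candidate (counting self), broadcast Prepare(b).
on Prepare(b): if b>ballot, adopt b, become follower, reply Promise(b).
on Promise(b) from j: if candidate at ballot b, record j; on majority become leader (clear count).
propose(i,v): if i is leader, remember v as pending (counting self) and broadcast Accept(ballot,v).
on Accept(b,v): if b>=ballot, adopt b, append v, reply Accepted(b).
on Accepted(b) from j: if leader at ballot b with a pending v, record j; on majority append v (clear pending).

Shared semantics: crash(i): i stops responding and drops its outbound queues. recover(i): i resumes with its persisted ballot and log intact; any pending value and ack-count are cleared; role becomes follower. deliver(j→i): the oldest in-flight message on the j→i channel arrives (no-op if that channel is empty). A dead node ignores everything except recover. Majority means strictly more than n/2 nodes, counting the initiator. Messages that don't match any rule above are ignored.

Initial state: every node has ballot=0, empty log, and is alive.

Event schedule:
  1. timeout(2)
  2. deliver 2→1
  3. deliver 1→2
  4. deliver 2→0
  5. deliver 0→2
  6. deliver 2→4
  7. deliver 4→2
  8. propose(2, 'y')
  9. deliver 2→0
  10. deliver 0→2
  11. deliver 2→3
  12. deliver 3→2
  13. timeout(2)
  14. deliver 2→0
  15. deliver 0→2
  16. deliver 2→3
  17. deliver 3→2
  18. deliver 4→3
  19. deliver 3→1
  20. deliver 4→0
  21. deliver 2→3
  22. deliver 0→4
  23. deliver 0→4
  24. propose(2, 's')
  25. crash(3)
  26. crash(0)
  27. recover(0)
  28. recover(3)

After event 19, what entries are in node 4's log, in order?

[1] timeout(2) → N2(cand b7 [-])
[2] deliver 2→1 → N1(foll b7 [-])
[3] deliver 1→2 → ∅
[4] deliver 2→0 → N0(foll b7 [-])
[5] deliver 0→2 → N2(lead b7 [-])
[6] deliver 2→4 → N4(foll b7 [-])
[7] deliver 4→2 → ∅
[8] propose(2,'y') → ∅
[9] deliver 2→0 → N0(foll b7 [y])
[10] deliver 0→2 → ∅
[11] deliver 2→3 → N3(foll b7 [-])
[12] deliver 3→2 → ∅
[13] timeout(2) → N2(cand b12 [-])
[14] deliver 2→0 → N0(foll b12 [y])
[15] deliver 0→2 → ∅
[16] deliver 2→3 → N3(foll b7 [y])
[17] deliver 3→2 → ∅
[18] deliver 4→3 → ∅
[19] deliver 3→1 → ∅

empty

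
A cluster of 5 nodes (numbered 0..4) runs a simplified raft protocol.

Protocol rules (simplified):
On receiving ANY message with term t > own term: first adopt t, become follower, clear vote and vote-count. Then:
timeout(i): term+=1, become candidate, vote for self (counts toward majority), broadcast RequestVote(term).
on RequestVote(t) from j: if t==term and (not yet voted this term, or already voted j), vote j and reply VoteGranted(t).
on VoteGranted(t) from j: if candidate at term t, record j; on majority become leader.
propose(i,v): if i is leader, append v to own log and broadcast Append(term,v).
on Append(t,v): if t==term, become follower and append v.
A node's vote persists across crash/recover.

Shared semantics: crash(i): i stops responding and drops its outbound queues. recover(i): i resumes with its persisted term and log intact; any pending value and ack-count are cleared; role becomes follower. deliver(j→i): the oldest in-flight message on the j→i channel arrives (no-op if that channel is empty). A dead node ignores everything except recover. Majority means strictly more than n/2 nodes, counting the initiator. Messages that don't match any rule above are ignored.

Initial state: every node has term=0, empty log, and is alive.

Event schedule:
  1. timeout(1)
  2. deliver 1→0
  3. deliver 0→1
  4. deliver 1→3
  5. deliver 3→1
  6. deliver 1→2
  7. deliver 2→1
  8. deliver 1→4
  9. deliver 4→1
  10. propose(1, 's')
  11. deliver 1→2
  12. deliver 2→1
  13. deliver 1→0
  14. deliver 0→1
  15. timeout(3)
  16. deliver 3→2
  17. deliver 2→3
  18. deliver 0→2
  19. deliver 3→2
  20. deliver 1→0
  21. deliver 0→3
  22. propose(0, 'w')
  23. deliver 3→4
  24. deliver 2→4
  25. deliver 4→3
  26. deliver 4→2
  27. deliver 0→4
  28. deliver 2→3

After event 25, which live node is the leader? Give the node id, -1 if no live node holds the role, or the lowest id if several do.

[1] timeout(1) → N1(cand t1 [-])
[2] deliver 1→0 → N0(foll t1 [-])
[3] deliver 0→1 → ∅
[4] deliver 1→3 → N3(foll t1 [-])
[5] deliver 3→1 → N1(lead t1 [-])
[6] deliver 1→2 → N2(foll t1 [-])
[7] deliver 2→1 → ∅
[8] deliver 1→4 → N4(foll t1 [-])
[9] deliver 4→1 → ∅
[10] propose(1,'s') → N1(lead t1 [s])
[11] deliver 1→2 → N2(foll t1 [s])
[12] deliver 2→1 → ∅
[13] deliver 1→0 → N0(foll t1 [s])
[14] deliver 0→1 → ∅
[15] timeout(3) → N3(cand t2 [-])
[16] deliver 3→2 → N2(foll t2 [s])
[17] deliver 2→3 → ∅
[18] deliver 0→2 → ∅
[19] deliver 3→2 → ∅
[20] deliver 1→0 → ∅
[21] deliver 0→3 → ∅
[22] propose(0,'w') → ∅
[23] deliver 3→4 → N4(foll t2 [-])
[24] deliver 2→4 → ∅
[25] deliver 4→3 → N3(lead t2 [-])

1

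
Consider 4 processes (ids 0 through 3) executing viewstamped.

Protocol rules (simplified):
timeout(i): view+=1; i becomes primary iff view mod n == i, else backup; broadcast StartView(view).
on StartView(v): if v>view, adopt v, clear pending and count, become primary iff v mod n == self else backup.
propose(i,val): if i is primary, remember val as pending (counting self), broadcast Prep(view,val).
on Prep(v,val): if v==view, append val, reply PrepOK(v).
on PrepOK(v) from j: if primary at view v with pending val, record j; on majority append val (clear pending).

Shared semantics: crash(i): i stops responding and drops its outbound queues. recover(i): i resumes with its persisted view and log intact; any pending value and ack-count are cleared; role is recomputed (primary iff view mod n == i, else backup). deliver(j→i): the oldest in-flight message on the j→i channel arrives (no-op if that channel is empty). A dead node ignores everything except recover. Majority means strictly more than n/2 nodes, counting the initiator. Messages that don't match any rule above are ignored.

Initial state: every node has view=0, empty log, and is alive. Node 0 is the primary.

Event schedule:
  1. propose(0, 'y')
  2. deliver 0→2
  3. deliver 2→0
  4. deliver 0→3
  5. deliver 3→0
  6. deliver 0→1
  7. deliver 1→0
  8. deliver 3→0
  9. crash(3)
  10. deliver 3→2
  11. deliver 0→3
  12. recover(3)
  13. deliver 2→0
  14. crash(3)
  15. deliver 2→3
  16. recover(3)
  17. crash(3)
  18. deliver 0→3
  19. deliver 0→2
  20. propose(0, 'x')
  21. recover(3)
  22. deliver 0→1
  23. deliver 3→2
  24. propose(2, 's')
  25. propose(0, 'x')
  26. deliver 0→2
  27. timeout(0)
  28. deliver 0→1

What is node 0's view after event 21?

step 1 propose(0,'y'): —
step 2 deliver 0→2: 2={back,v=0,log=y}
step 3 deliver 2→0: —
step 4 deliver 0→3: 3={back,v=0,log=y}
step 5 deliver 3→0: 0={prim,v=0,log=y}
step 6 deliver 0→1: 1={back,v=0,log=y}
step 7 deliver 1→0: —
step 8 deliver 3→0: —
step 9 crash(3): 3={✗back,v=0,log=y}
step 10 deliver 3→2: —
step 11 deliver 0→3: —
step 12 recover(3): 3={back,v=0,log=y}
step 13 deliver 2→0: —
step 14 crash(3): 3={✗back,v=0,log=y}
step 15 deliver 2→3: —
step 16 recover(3): 3={back,v=0,log=y}
step 17 crash(3): 3={✗back,v=0,log=y}
step 18 deliver 0→3: —
step 19 deliver 0→2: —
step 20 propose(0,'x'): —
step 21 recover(3): 3={back,v=0,log=y}

0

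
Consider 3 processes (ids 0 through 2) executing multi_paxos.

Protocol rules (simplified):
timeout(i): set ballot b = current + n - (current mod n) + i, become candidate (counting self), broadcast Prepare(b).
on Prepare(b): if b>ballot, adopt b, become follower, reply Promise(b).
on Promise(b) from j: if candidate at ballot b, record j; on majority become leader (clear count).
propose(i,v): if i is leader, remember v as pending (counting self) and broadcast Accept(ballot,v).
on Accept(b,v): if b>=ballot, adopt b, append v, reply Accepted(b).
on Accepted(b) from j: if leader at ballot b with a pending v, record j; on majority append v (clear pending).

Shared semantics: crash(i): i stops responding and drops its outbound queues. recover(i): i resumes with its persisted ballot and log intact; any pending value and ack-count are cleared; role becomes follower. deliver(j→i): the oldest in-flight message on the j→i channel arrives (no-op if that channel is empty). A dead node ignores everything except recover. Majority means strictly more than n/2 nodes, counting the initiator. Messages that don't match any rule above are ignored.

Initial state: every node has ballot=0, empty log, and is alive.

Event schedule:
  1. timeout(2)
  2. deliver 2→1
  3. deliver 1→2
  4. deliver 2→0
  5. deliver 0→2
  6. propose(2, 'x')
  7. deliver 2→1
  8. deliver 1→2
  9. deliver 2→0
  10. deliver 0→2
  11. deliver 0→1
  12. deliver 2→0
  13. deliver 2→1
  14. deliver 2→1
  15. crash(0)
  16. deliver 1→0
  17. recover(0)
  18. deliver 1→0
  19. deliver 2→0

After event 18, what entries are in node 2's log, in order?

x

[1] timeout(2) → N2(cand b5 [-])
[2] deliver 2→1 → N1(foll b5 [-])
[3] deliver 1→2 → N2(lead b5 [-])
[4] deliver 2→0 → N0(foll b5 [-])
[5] deliver 0→2 → ∅
[6] propose(2,'x') → ∅
[7] deliver 2→1 → N1(foll b5 [x])
[8] deliver 1→2 → N2(lead b5 [x])
[9] deliver 2→0 → N0(foll b5 [x])
[10] deliver 0→2 → ∅
[11] deliver 0→1 → ∅
[12] deliver 2→0 → ∅
[13] deliver 2→1 → ∅
[14] deliver 2→1 → ∅
[15] crash(0) → N0(✗foll b5 [x])
[16] deliver 1→0 → ∅
[17] recover(0) → N0(foll b5 [x])
[18] deliver 1→0 → ∅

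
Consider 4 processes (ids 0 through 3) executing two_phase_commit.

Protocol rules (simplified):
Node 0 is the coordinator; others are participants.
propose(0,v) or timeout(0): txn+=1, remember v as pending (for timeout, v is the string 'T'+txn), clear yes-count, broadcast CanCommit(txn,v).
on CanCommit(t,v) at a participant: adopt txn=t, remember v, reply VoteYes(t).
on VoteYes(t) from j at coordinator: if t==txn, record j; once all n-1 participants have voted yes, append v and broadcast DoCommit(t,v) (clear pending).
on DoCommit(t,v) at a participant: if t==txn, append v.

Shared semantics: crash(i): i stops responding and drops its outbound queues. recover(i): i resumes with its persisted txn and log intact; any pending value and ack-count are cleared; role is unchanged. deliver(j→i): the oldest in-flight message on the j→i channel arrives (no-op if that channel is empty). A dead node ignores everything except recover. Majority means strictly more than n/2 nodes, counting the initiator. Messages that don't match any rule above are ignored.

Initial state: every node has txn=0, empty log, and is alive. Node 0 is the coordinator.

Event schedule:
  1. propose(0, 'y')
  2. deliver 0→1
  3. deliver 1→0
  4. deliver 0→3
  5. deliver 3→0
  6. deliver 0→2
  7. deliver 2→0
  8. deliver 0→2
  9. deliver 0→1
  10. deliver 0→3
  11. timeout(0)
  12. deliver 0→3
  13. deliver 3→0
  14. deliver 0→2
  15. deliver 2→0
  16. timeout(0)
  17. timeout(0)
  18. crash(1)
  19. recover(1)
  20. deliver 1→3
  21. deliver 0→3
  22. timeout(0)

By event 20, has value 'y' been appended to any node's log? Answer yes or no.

yes

after 1 — propose(0,'y'): n0:coor/t1/[-]
after 2 — deliver 0→1: n1:part/t1/[-]
after 3 — deliver 1→0: ·
after 4 — deliver 0→3: n3:part/t1/[-]
after 5 — deliver 3→0: ·
after 6 — deliver 0→2: n2:part/t1/[-]
after 7 — deliver 2→0: n0:coor/t1/[y]
after 8 — deliver 0→2: n2:part/t1/[y]
after 9 — deliver 0→1: n1:part/t1/[y]
after 10 — deliver 0→3: n3:part/t1/[y]
after 11 — timeout(0): n0:coor/t2/[y]
after 12 — deliver 0→3: n3:part/t2/[y]
after 13 — deliver 3→0: ·
after 14 — deliver 0→2: n2:part/t2/[y]
after 15 — deliver 2→0: ·
after 16 — timeout(0): n0:coor/t3/[y]
after 17 — timeout(0): n0:coor/t4/[y]
after 18 — crash(1): n1:✗part/t1/[y]
after 19 — recover(1): n1:part/t1/[y]
after 20 — deliver 1→3: ·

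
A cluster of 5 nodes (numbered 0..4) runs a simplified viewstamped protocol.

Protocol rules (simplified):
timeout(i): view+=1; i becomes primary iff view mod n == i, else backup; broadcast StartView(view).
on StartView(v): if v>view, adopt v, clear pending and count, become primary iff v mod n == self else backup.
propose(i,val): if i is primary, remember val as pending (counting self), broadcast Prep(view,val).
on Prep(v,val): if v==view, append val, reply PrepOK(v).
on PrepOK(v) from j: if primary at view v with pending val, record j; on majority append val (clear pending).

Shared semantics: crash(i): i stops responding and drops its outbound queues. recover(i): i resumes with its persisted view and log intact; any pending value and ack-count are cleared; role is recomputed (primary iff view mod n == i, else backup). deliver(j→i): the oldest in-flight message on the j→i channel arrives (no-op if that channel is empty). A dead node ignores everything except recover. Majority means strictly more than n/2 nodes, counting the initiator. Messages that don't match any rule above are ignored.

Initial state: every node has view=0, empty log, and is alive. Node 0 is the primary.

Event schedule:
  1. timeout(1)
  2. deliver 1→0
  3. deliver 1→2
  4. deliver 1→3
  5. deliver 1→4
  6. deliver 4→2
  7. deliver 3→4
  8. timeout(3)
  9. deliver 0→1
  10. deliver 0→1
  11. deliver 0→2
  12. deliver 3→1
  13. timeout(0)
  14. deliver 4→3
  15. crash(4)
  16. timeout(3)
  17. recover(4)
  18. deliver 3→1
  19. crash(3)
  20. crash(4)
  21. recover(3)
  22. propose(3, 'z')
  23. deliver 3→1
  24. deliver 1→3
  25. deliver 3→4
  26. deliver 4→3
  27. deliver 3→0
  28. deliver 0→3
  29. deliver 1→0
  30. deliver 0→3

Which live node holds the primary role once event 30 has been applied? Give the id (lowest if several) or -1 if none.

1. timeout(1):  <1:prim v1 ->
2. deliver 1→0:  <0:back v1 ->
3. deliver 1→2:  <2:back v1 ->
4. deliver 1→3:  <3:back v1 ->
5. deliver 1→4:  <4:back v1 ->
6. deliver 4→2:  nop
7. deliver 3→4:  nop
8. timeout(3):  <3:back v2 ->
9. deliver 0→1:  nop
10. deliver 0→1:  nop
11. deliver 0→2:  nop
12. deliver 3→1:  <1:back v2 ->
13. timeout(0):  <0:back v2 ->
14. deliver 4→3:  nop
15. crash(4):  <4:✗back v1 ->
16. timeout(3):  <3:prim v3 ->
17. recover(4):  <4:back v1 ->
18. deliver 3→1:  <1:back v3 ->
19. crash(3):  <3:✗prim v3 ->
20. crash(4):  <4:✗back v1 ->
21. recover(3):  <3:prim v3 ->
22. propose(3,'z'):  nop
23. deliver 3→1:  <1:back v3 z>
24. deliver 1→3:  nop
25. deliver 3→4:  nop
26. deliver 4→3:  nop
27. deliver 3→0:  nop
28. deliver 0→3:  nop
29. deliver 1→0:  nop
30. deliver 0→3:  nop

3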